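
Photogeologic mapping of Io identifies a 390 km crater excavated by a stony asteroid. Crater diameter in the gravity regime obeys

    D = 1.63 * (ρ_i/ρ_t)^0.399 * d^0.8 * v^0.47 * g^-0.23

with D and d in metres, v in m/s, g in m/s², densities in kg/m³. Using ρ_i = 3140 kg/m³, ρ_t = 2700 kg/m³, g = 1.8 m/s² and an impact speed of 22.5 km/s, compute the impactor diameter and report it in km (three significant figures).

Rearranging for d: d = [D / (1.63 · (3140/2700)^0.399 · 22500^0.47 · 1.8^-0.23)]^(1/0.8).
D = 390000 m.
(3140/2700)^0.399 = 1.062
22500^0.47 = 111.1
1.8^-0.23 = 0.8735
Denominator = 1.63 × 1.062 × 111.1 × 0.8735 = 168.0
D / 168.0 = 390000 / 168.0 = 2321
d = 2321^(1/0.8) = 2321^1.25 = 16110 m

d ≈ 16.1 km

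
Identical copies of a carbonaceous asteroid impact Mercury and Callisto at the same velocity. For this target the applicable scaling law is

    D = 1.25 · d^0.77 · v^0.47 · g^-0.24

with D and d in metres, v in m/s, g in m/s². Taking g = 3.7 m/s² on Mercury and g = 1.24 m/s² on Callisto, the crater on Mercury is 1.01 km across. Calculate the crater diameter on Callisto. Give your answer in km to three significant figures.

D ≈ 1.31 km

All impactor-dependent factors cancel in the ratio, leaving D_Callisto/D_Mercury = (g_Callisto/g_Mercury)^-0.24.
(1.24/3.7)^-0.24 = 0.3351^-0.24 = 1.300
D_Callisto = 1.300 × 1.01 km = 1.31 km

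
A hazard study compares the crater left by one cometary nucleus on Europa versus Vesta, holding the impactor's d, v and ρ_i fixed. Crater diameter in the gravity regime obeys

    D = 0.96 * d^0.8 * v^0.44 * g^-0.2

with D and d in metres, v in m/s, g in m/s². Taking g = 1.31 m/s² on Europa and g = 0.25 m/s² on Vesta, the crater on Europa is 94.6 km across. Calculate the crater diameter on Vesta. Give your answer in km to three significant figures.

D ≈ 132 km

All impactor-dependent factors cancel in the ratio, leaving D_Vesta/D_Europa = (g_Vesta/g_Europa)^-0.2.
(0.25/1.31)^-0.2 = 0.1908^-0.2 = 1.393
D_Vesta = 1.393 × 94.6 km = 132 km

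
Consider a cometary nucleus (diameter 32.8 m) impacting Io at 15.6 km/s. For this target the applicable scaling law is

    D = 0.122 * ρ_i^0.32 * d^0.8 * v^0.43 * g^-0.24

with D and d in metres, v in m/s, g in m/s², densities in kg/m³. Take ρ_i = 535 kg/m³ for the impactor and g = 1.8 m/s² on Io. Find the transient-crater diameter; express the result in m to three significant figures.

D ≈ 820 m

In SI units: v = 15600 m/s.
ρ_i^0.32 = 535^0.32 = 7.466
d^0.8 = 32.8^0.8 = 16.32
v^0.43 = 15600^0.43 = 63.54
g^-0.24 = 1.8^-0.24 = 0.8684
D = 0.122 × 7.466 × 16.32 × 63.54 × 0.8684 = 820.2 m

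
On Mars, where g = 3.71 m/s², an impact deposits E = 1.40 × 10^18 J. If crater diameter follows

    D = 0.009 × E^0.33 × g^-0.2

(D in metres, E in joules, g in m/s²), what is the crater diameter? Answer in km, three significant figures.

E^0.33 = (1.40 × 10^18)^0.33 = 9.732 × 10^5
g^-0.2 = 3.71^-0.2 = 0.7694
D = 0.009 × 9.732 × 10^5 × 0.7694 = 6739 m
   = 6.739 km

D ≈ 6.74 km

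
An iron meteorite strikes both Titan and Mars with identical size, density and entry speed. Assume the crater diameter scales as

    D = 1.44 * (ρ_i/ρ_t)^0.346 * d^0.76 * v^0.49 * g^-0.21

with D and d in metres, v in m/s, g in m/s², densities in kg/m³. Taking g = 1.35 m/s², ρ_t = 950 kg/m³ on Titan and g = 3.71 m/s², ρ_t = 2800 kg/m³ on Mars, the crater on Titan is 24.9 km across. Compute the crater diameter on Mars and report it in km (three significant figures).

The impactor-only factors (d, v, ρ_i) cancel in the ratio, leaving D_Mars/D_Titan = (g_Mars/g_Titan)^-0.21 · (ρ_t,Titan/ρ_t,Mars)^0.346.
(3.71/1.35)^-0.21 = 2.748^-0.21 = 0.8087
(950/2800)^0.346 = 0.3393^0.346 = 0.6880
Ratio = 0.8087 × 0.6880 = 0.5564
D_Mars = 0.5564 × 24.9 km = 13.9 km

D ≈ 13.9 km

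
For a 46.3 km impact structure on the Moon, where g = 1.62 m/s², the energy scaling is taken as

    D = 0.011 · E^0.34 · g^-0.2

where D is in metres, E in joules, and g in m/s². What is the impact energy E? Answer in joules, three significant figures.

E ≈ 4.04 × 10^19 J

Rearranging: E = [D / (0.011 · g^-0.2)]^(1/0.34).
D = 46300 m.
g^-0.2 = 1.62^-0.2 = 0.9080
D / (0.011 × 0.9080) = 46300 / (9.988 × 10^-3) = 4.636 × 10^6
E = (4.636 × 10^6)^2.9412 = 4.041 × 10^19 J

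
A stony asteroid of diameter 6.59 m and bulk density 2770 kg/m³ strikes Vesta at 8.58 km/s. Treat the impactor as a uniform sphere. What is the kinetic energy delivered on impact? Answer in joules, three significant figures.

E ≈ 1.53 × 10^13 J

v = 8580 m/s.
Mass m = (π/6) ρ d³ = (π/6) × 2770 × (6.59)³ = 4.151 × 10^5 kg
E = ½ m v² = 0.5 × 4.151 × 10^5 × (8580)² = 1.528 × 10^13 J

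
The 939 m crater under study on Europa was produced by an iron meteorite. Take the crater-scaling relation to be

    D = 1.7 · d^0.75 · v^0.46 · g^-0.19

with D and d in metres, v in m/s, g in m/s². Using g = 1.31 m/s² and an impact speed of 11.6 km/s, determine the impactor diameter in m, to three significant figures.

d ≈ 15.6 m

Rearranging for d: d = [D / (1.7 · 11600^0.46 · 1.31^-0.19)]^(1/0.75).
11600^0.46 = 74.07
1.31^-0.19 = 0.9500
Denominator = 1.7 × 74.07 × 0.9500 = 119.6
D / 119.6 = 939 / 119.6 = 7.851
d = 7.851^(1/0.75) = 7.851^1.3333 = 15.60 m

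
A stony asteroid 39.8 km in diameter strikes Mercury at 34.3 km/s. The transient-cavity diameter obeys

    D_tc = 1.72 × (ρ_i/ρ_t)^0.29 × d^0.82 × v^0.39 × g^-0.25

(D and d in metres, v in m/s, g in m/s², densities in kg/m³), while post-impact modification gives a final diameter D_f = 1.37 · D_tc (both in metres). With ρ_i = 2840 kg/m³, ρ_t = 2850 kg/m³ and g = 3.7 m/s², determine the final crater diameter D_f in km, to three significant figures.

D_f ≈ 589 km

In SI: d = 39800 m, v = 34300 m/s.
(ρ_i/ρ_t)^0.29 = (2840/2850)^0.29 = 0.9990
d^0.82 = 39800^0.82 = 5914
v^0.39 = 34300^0.39 = 58.72
g^-0.25 = 3.7^-0.25 = 0.7210
D_tc = 1.72 × 0.9990 × 5914 × 58.72 × 0.7210 = 4.302 × 10^5 m
D_f = 1.37 × 4.302 × 10^5 = 5.894 × 10^5 m
     = 589.4 km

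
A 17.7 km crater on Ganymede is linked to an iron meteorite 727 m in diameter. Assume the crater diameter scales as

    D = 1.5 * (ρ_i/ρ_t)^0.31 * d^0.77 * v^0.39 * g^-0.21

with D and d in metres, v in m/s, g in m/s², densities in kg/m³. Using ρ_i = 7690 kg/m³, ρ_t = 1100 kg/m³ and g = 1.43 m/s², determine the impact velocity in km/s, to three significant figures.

Rearranging for v: v = [D / (1.5 · (7690/1100)^0.31 · 727^0.77 · 1.43^-0.21)]^(1/0.39).
D = 17700 m.
(7690/1100)^0.31 = 1.827
727^0.77 = 159.7
1.43^-0.21 = 0.9276
Denominator = 1.5 × 1.827 × 159.7 × 0.9276 = 406.0
D / 406.0 = 17700 / 406.0 = 43.60
v = 43.60^(1/0.39) = 43.60^2.5641 = 15988 m/s

v ≈ 16.0 km/s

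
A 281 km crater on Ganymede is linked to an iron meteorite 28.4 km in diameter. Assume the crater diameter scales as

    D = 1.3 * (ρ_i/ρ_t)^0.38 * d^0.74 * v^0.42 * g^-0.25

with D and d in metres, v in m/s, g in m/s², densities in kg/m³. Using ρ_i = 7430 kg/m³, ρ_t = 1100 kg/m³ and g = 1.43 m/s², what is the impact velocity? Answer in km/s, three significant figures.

v ≈ 15.8 km/s

Rearranging for v: v = [D / (1.3 · (7430/1100)^0.38 · 28400^0.74 · 1.43^-0.25)]^(1/0.42).
D = 281000 m.
(7430/1100)^0.38 = 2.067
28400^0.74 = 1974
1.43^-0.25 = 0.9145
Denominator = 1.3 × 2.067 × 1974 × 0.9145 = 4851
D / 4851 = 281000 / 4851 = 57.93
v = 57.93^(1/0.42) = 57.93^2.381 = 15757 m/s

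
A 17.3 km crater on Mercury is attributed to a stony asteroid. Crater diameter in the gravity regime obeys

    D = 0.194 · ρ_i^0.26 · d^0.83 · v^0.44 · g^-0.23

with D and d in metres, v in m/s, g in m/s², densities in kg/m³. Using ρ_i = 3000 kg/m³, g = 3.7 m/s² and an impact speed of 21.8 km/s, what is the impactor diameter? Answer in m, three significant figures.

Rearranging for d: d = [D / (0.194 · 3000^0.26 · 21800^0.44 · 3.7^-0.23)]^(1/0.83).
D = 17300 m.
3000^0.26 = 8.018
21800^0.44 = 81.08
3.7^-0.23 = 0.7401
Denominator = 0.194 × 8.018 × 81.08 × 0.7401 = 93.34
D / 93.34 = 17300 / 93.34 = 185.3
d = 185.3^(1/0.83) = 185.3^1.2048 = 539.9 m

d ≈ 540 m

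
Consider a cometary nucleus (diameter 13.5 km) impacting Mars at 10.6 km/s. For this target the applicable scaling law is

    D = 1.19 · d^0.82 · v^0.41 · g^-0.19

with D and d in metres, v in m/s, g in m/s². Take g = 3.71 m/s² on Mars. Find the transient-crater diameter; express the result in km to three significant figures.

In SI units: d = 13500 m, v = 10600 m/s.
d^0.82 = 13500^0.82 = 2437
v^0.41 = 10600^0.41 = 44.71
g^-0.19 = 3.71^-0.19 = 0.7795
D = 1.19 × 2437 × 44.71 × 0.7795 = 1.011 × 10^5 m
   = 101.1 km

D ≈ 101 km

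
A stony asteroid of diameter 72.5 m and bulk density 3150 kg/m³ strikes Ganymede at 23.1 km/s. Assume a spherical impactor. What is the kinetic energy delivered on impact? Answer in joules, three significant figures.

E ≈ 1.68 × 10^17 J

v = 23100 m/s.
Mass m = (π/6) ρ d³ = (π/6) × 3150 × (72.5)³ = 6.285 × 10^8 kg
E = ½ m v² = 0.5 × 6.285 × 10^8 × (23100)² = 1.677 × 10^17 J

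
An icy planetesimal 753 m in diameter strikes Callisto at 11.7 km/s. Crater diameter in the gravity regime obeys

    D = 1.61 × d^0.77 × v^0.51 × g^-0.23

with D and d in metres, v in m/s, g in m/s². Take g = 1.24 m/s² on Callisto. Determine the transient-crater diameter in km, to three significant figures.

D ≈ 29.9 km

In SI units: v = 11700 m/s.
d^0.77 = 753^0.77 = 164.1
v^0.51 = 11700^0.51 = 118.8
g^-0.23 = 1.24^-0.23 = 0.9517
D = 1.61 × 164.1 × 118.8 × 0.9517 = 29871 m
   = 29.87 km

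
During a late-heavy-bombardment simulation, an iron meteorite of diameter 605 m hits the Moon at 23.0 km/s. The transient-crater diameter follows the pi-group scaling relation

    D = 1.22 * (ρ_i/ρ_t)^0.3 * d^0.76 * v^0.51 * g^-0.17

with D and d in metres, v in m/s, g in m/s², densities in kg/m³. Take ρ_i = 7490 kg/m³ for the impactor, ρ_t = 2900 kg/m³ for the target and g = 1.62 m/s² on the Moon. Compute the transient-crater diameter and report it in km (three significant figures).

In SI units: v = 23000 m/s.
(ρ_i/ρ_t)^0.3 = (7490/2900)^0.3 = 1.329
d^0.76 = 605^0.76 = 130.1
v^0.51 = 23000^0.51 = 167.7
g^-0.17 = 1.62^-0.17 = 0.9213
D = 1.22 × 1.329 × 130.1 × 167.7 × 0.9213 = 32591 m
   = 32.59 km

D ≈ 32.6 km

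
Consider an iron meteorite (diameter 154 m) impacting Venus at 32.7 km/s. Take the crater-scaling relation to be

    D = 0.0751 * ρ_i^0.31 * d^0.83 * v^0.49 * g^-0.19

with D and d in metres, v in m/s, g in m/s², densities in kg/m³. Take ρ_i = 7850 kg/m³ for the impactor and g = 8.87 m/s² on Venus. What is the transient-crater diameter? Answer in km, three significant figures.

D ≈ 8.53 km

In SI units: v = 32700 m/s.
ρ_i^0.31 = 7850^0.31 = 16.12
d^0.83 = 154^0.83 = 65.41
v^0.49 = 32700^0.49 = 163.0
g^-0.19 = 8.87^-0.19 = 0.6605
D = 0.0751 × 16.12 × 65.41 × 163.0 × 0.6605 = 8525 m
   = 8.525 km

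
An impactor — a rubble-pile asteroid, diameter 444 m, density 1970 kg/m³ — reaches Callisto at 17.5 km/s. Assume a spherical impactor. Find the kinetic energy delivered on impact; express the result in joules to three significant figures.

v = 17500 m/s.
Mass m = (π/6) ρ d³ = (π/6) × 1970 × (444)³ = 9.028 × 10^10 kg
E = ½ m v² = 0.5 × 9.028 × 10^10 × (17500)² = 1.382 × 10^19 J

E ≈ 1.38 × 10^19 J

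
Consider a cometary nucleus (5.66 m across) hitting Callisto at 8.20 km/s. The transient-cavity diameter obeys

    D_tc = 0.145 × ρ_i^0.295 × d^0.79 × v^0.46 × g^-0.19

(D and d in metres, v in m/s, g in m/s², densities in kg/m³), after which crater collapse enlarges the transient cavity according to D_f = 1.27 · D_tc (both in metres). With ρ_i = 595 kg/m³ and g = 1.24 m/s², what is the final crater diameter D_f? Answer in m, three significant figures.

v = 8200 m/s.
ρ_i^0.295 = 595^0.295 = 6.584
d^0.79 = 5.66^0.79 = 3.933
v^0.46 = 8200^0.46 = 63.15
g^-0.19 = 1.24^-0.19 = 0.9600
D_tc = 0.145 × 6.584 × 3.933 × 63.15 × 0.9600 = 227.6 m
D_f = 1.27 × 227.6 = 289.1 m

D_f ≈ 289 m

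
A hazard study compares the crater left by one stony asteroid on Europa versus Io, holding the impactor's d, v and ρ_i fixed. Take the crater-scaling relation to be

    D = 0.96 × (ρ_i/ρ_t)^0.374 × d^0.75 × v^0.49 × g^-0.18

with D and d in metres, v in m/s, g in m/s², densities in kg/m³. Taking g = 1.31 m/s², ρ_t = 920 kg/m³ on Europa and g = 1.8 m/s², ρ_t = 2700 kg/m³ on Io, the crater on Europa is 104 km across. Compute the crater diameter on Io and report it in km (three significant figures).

The impactor-only factors (d, v, ρ_i) cancel in the ratio, leaving D_Io/D_Europa = (g_Io/g_Europa)^-0.18 · (ρ_t,Europa/ρ_t,Io)^0.374.
(1.8/1.31)^-0.18 = 1.374^-0.18 = 0.9444
(920/2700)^0.374 = 0.3407^0.374 = 0.6685
Ratio = 0.9444 × 0.6685 = 0.6313
D_Io = 0.6313 × 104 km = 65.7 km

D ≈ 65.7 km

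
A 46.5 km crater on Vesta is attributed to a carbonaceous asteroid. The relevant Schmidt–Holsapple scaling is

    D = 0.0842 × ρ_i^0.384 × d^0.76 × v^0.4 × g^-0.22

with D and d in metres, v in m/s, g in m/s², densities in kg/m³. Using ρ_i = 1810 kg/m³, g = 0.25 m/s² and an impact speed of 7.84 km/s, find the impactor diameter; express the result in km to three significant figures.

d ≈ 4.85 km

Rearranging for d: d = [D / (0.0842 · 1810^0.384 · 7840^0.4 · 0.25^-0.22)]^(1/0.76).
D = 46500 m.
1810^0.384 = 17.82
7840^0.4 = 36.12
0.25^-0.22 = 1.357
Denominator = 0.0842 × 17.82 × 36.12 × 1.357 = 73.54
D / 73.54 = 46500 / 73.54 = 632.3
d = 632.3^(1/0.76) = 632.3^1.3158 = 4847 m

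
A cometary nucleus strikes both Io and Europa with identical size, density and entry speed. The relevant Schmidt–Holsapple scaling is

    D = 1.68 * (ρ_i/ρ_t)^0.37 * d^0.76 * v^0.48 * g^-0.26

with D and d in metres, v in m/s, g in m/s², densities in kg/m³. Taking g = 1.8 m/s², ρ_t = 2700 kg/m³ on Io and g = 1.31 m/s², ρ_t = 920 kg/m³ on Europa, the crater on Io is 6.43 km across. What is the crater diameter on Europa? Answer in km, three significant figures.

The impactor-only factors (d, v, ρ_i) cancel in the ratio, leaving D_Europa/D_Io = (g_Europa/g_Io)^-0.26 · (ρ_t,Io/ρ_t,Europa)^0.37.
(1.31/1.8)^-0.26 = 0.7278^-0.26 = 1.086
(2700/920)^0.37 = 2.935^0.37 = 1.489
Ratio = 1.086 × 1.489 = 1.617
D_Europa = 1.617 × 6.43 km = 10.4 km

D ≈ 10.4 km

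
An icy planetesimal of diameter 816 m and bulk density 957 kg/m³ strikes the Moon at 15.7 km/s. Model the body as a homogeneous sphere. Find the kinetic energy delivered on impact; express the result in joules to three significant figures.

E ≈ 3.36 × 10^19 J

v = 15700 m/s.
Mass m = (π/6) ρ d³ = (π/6) × 957 × (816)³ = 2.723 × 10^11 kg
E = ½ m v² = 0.5 × 2.723 × 10^11 × (15700)² = 3.356 × 10^19 J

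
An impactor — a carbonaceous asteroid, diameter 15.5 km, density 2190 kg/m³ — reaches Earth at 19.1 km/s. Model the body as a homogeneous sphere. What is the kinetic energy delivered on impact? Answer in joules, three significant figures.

E ≈ 7.79 × 10^23 J

d = 15500 m; v = 19100 m/s.
Mass m = (π/6) ρ d³ = (π/6) × 2190 × (15500)³ = 4.270 × 10^15 kg
E = ½ m v² = 0.5 × 4.270 × 10^15 × (19100)² = 7.789 × 10^23 J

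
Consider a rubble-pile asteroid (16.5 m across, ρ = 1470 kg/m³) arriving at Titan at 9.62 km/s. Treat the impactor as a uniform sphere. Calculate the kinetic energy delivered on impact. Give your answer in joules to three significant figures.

E ≈ 1.60 × 10^14 J

v = 9620 m/s.
Mass m = (π/6) ρ d³ = (π/6) × 1470 × (16.5)³ = 3.458 × 10^6 kg
E = ½ m v² = 0.5 × 3.458 × 10^6 × (9620)² = 1.600 × 10^14 J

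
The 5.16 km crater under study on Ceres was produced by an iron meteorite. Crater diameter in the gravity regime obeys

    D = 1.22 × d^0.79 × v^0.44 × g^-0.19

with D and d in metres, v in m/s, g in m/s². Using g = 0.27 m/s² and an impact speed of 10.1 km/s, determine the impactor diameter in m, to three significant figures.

d ≈ 167 m

Rearranging for d: d = [D / (1.22 · 10100^0.44 · 0.27^-0.19)]^(1/0.79).
D = 5160 m.
10100^0.44 = 57.80
0.27^-0.19 = 1.282
Denominator = 1.22 × 57.80 × 1.282 = 90.40
D / 90.40 = 5160 / 90.40 = 57.08
d = 57.08^(1/0.79) = 57.08^1.2658 = 167.2 m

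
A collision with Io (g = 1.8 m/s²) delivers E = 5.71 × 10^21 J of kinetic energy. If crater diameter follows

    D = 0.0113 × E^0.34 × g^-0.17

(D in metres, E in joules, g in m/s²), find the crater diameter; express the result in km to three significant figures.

E^0.34 = (5.71 × 10^21)^0.34 = 2.496 × 10^7
g^-0.17 = 1.8^-0.17 = 0.9049
D = 0.0113 × 2.496 × 10^7 × 0.9049 = 2.552 × 10^5 m
   = 255.2 km

D ≈ 255 km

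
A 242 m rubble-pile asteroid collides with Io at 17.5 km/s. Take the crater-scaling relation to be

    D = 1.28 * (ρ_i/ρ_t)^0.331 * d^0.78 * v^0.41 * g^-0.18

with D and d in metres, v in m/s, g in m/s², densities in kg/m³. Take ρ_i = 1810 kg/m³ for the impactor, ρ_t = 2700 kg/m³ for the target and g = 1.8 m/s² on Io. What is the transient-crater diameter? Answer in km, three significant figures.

In SI units: v = 17500 m/s.
(ρ_i/ρ_t)^0.331 = (1810/2700)^0.331 = 0.8760
d^0.78 = 242^0.78 = 72.34
v^0.41 = 17500^0.41 = 54.91
g^-0.18 = 1.8^-0.18 = 0.8996
D = 1.28 × 0.8760 × 72.34 × 54.91 × 0.8996 = 4007 m
   = 4.007 km

D ≈ 4.01 km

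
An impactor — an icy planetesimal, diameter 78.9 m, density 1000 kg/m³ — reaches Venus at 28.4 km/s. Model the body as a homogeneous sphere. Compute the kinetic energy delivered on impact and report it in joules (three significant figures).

E ≈ 1.04 × 10^17 J

v = 28400 m/s.
Mass m = (π/6) ρ d³ = (π/6) × 1000 × (78.9)³ = 2.572 × 10^8 kg
E = ½ m v² = 0.5 × 2.572 × 10^8 × (28400)² = 1.037 × 10^17 J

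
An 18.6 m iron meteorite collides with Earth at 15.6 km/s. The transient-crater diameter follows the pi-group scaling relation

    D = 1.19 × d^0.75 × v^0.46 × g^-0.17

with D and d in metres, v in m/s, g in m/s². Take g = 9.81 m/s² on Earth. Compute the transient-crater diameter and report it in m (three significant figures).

In SI units: v = 15600 m/s.
d^0.75 = 18.6^0.75 = 8.956
v^0.46 = 15600^0.46 = 84.89
g^-0.17 = 9.81^-0.17 = 0.6783
D = 1.19 × 8.956 × 84.89 × 0.6783 = 613.7 m

D ≈ 614 m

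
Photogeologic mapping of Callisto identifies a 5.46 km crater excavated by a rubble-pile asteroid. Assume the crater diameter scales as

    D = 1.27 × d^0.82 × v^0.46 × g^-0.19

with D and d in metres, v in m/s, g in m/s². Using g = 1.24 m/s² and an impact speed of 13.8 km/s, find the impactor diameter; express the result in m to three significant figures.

Rearranging for d: d = [D / (1.27 · 13800^0.46 · 1.24^-0.19)]^(1/0.82).
D = 5460 m.
13800^0.46 = 80.23
1.24^-0.19 = 0.9600
Denominator = 1.27 × 80.23 × 0.9600 = 97.82
D / 97.82 = 5460 / 97.82 = 55.82
d = 55.82^(1/0.82) = 55.82^1.2195 = 135.0 m

d ≈ 135 m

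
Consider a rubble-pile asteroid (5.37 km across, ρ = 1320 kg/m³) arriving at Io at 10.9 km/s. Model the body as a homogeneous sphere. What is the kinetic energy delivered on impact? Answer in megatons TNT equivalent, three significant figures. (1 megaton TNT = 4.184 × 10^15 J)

E ≈ 1.52 × 10^6 Mt TNT

d = 5370 m; v = 10900 m/s.
Mass m = (π/6) ρ d³ = (π/6) × 1320 × (5370)³ = 1.070 × 10^14 kg
E = ½ m v² = 0.5 × 1.070 × 10^14 × (10900)² = 6.356 × 10^21 J
   = 6.356 × 10^21 / 4.184×10^15 = 1.519 × 10^6 Mt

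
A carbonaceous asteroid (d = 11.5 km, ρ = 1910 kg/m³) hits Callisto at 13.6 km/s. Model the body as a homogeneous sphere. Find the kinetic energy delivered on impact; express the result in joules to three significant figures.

E ≈ 1.41 × 10^23 J

d = 11500 m; v = 13600 m/s.
Mass m = (π/6) ρ d³ = (π/6) × 1910 × (11500)³ = 1.521 × 10^15 kg
E = ½ m v² = 0.5 × 1.521 × 10^15 × (13600)² = 1.407 × 10^23 J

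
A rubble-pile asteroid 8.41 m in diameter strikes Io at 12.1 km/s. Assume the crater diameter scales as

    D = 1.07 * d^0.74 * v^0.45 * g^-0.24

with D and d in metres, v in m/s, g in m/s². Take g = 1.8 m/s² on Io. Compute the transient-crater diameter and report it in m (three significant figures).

In SI units: v = 12100 m/s.
d^0.74 = 8.41^0.74 = 4.834
v^0.45 = 12100^0.45 = 68.75
g^-0.24 = 1.8^-0.24 = 0.8684
D = 1.07 × 4.834 × 68.75 × 0.8684 = 308.8 m

D ≈ 309 m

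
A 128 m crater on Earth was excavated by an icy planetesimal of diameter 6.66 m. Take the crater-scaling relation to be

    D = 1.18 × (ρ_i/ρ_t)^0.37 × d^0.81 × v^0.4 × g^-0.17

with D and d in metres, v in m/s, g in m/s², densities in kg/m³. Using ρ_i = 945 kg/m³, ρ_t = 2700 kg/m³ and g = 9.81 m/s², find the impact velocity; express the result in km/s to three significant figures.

Rearranging for v: v = [D / (1.18 · (945/2700)^0.37 · 6.66^0.81 · 9.81^-0.17)]^(1/0.4).
(945/2700)^0.37 = 0.6781
6.66^0.81 = 4.645
9.81^-0.17 = 0.6783
Denominator = 1.18 × 0.6781 × 4.645 × 0.6783 = 2.521
D / 2.521 = 128 / 2.521 = 50.77
v = 50.77^(1/0.4) = 50.77^2.5 = 18366 m/s

v ≈ 18.4 km/s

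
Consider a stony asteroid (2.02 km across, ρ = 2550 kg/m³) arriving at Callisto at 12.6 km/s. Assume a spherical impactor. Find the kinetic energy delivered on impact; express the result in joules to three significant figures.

E ≈ 8.74 × 10^20 J

d = 2020 m; v = 12600 m/s.
Mass m = (π/6) ρ d³ = (π/6) × 2550 × (2020)³ = 1.101 × 10^13 kg
E = ½ m v² = 0.5 × 1.101 × 10^13 × (12600)² = 8.740 × 10^20 J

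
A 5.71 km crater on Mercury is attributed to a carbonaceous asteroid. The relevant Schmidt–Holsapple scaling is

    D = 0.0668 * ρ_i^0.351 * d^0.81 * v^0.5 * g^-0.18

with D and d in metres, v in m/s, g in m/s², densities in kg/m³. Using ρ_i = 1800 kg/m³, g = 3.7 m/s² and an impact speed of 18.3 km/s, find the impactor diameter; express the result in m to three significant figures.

d ≈ 149 m

Rearranging for d: d = [D / (0.0668 · 1800^0.351 · 18300^0.5 · 3.7^-0.18)]^(1/0.81).
D = 5710 m.
1800^0.351 = 13.89
18300^0.5 = 135.3
3.7^-0.18 = 0.7902
Denominator = 0.0668 × 13.89 × 135.3 × 0.7902 = 99.20
D / 99.20 = 5710 / 99.20 = 57.56
d = 57.56^(1/0.81) = 57.56^1.2346 = 149.0 m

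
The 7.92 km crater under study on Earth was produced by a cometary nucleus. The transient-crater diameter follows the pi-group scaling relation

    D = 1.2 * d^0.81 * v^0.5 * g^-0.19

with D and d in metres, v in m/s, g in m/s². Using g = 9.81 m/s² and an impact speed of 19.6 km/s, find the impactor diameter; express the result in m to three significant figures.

d ≈ 199 m

Rearranging for d: d = [D / (1.2 · 19600^0.5 · 9.81^-0.19)]^(1/0.81).
D = 7920 m.
19600^0.5 = 140.0
9.81^-0.19 = 0.6480
Denominator = 1.2 × 140.0 × 0.6480 = 108.9
D / 108.9 = 7920 / 108.9 = 72.73
d = 72.73^(1/0.81) = 72.73^1.2346 = 198.8 m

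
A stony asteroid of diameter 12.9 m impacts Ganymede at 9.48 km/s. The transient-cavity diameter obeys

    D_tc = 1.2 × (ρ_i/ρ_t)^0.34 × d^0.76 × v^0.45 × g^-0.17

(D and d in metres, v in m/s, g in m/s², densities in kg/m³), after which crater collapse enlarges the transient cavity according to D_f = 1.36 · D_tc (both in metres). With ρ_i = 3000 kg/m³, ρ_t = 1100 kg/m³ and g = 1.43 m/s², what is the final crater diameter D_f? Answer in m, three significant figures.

D_f ≈ 929 m

v = 9480 m/s.
(ρ_i/ρ_t)^0.34 = (3000/1100)^0.34 = 1.407
d^0.76 = 12.9^0.76 = 6.983
v^0.45 = 9480^0.45 = 61.60
g^-0.17 = 1.43^-0.17 = 0.9410
D_tc = 1.2 × 1.407 × 6.983 × 61.60 × 0.9410 = 683.4 m
D_f = 1.36 × 683.4 = 929.4 m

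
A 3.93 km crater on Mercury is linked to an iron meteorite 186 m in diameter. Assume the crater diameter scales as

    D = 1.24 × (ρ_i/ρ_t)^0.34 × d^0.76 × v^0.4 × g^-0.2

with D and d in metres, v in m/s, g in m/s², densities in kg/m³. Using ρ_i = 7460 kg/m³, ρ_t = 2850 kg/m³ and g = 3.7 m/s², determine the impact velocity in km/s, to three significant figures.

Rearranging for v: v = [D / (1.24 · (7460/2850)^0.34 · 186^0.76 · 3.7^-0.2)]^(1/0.4).
D = 3930 m.
(7460/2850)^0.34 = 1.387
186^0.76 = 53.07
3.7^-0.2 = 0.7698
Denominator = 1.24 × 1.387 × 53.07 × 0.7698 = 70.26
D / 70.26 = 3930 / 70.26 = 55.94
v = 55.94^(1/0.4) = 55.94^2.5 = 23405 m/s

v ≈ 23.4 km/s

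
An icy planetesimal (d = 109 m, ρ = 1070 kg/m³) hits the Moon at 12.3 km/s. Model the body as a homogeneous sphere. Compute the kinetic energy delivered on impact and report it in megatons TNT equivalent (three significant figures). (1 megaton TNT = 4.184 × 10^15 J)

E ≈ 13.1 Mt TNT

v = 12300 m/s.
Mass m = (π/6) ρ d³ = (π/6) × 1070 × (109)³ = 7.255 × 10^8 kg
E = ½ m v² = 0.5 × 7.255 × 10^8 × (12300)² = 5.488 × 10^16 J
   = 5.488 × 10^16 / 4.184×10^15 = 13.12 Mt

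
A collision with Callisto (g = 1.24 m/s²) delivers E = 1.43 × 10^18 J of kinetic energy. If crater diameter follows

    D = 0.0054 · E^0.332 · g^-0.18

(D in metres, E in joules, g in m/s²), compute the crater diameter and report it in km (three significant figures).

E^0.332 = (1.43 × 10^18)^0.332 = 1.066 × 10^6
g^-0.18 = 1.24^-0.18 = 0.9620
D = 0.0054 × 1.066 × 10^6 × 0.9620 = 5538 m
   = 5.538 km

D ≈ 5.54 km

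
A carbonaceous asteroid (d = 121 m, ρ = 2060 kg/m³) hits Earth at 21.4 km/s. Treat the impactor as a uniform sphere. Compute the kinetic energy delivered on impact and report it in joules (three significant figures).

E ≈ 4.38 × 10^17 J

v = 21400 m/s.
Mass m = (π/6) ρ d³ = (π/6) × 2060 × (121)³ = 1.911 × 10^9 kg
E = ½ m v² = 0.5 × 1.911 × 10^9 × (21400)² = 4.376 × 10^17 J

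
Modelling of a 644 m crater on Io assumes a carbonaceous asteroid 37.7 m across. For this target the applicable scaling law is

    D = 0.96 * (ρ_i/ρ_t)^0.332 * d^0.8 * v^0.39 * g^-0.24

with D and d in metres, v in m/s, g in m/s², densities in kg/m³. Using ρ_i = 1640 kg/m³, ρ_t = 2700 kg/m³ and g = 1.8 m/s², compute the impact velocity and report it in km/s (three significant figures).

v ≈ 22.7 km/s

Rearranging for v: v = [D / (0.96 · (1640/2700)^0.332 · 37.7^0.8 · 1.8^-0.24)]^(1/0.39).
(1640/2700)^0.332 = 0.8475
37.7^0.8 = 18.24
1.8^-0.24 = 0.8684
Denominator = 0.96 × 0.8475 × 18.24 × 0.8684 = 12.89
D / 12.89 = 644 / 12.89 = 49.96
v = 49.96^(1/0.39) = 49.96^2.5641 = 22669 m/s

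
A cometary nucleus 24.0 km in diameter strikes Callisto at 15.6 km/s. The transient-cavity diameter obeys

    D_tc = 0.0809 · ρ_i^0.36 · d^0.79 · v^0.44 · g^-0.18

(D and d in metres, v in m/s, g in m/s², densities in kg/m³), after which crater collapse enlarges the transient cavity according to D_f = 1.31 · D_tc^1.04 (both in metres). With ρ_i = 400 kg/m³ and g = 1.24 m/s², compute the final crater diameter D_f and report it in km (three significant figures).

D_f ≈ 286 km

In SI: d = 24000 m, v = 15600 m/s.
ρ_i^0.36 = 400^0.36 = 8.645
d^0.79 = 24000^0.79 = 2886
v^0.44 = 15600^0.44 = 69.98
g^-0.18 = 1.24^-0.18 = 0.9620
D_tc = 0.0809 × 8.645 × 2886 × 69.98 × 0.9620 = 1.359 × 10^5 m
D_f = 1.31 × (1.359 × 10^5)^1.04 = 2.856 × 10^5 m
     = 285.6 km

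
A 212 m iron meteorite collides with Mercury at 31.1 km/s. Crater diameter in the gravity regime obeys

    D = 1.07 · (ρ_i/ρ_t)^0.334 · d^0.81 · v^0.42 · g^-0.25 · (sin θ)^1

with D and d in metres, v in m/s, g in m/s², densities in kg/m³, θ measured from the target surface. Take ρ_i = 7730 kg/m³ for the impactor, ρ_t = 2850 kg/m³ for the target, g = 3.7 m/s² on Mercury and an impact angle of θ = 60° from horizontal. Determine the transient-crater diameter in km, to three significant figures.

In SI units: v = 31100 m/s.
(ρ_i/ρ_t)^0.334 = (7730/2850)^0.334 = 1.396
d^0.81 = 212^0.81 = 76.62
v^0.42 = 31100^0.42 = 77.08
g^-0.25 = 3.7^-0.25 = 0.7210
(sin 60°)^1 = 0.8660^1 = 0.8660
D = 1.07 × 1.396 × 76.62 × 77.08 × 0.7210 × 0.8660 = 5508 m
   = 5.508 km

D ≈ 5.51 km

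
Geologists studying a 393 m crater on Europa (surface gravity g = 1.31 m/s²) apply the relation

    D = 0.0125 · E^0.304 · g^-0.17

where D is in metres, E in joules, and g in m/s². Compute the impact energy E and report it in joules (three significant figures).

E ≈ 7.24 × 10^14 J

Rearranging: E = [D / (0.0125 · g^-0.17)]^(1/0.304).
g^-0.17 = 1.31^-0.17 = 0.9551
D / (0.0125 × 0.9551) = 393 / (0.01194) = 3.291 × 10^4
E = (3.291 × 10^4)^3.2895 = 7.240 × 10^14 J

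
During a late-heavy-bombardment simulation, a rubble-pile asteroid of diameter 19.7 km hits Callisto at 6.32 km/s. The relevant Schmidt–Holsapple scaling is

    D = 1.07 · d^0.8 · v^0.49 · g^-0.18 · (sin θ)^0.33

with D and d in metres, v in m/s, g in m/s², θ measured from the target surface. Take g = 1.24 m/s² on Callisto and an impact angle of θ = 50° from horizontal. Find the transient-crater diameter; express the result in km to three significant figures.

D ≈ 187 km

In SI units: d = 19700 m, v = 6320 m/s.
d^0.8 = 19700^0.8 = 2726
v^0.49 = 6320^0.49 = 72.84
g^-0.18 = 1.24^-0.18 = 0.9620
(sin 50°)^0.33 = 0.7660^0.33 = 0.9158
D = 1.07 × 2726 × 72.84 × 0.9620 × 0.9158 = 1.872 × 10^5 m
   = 187.2 km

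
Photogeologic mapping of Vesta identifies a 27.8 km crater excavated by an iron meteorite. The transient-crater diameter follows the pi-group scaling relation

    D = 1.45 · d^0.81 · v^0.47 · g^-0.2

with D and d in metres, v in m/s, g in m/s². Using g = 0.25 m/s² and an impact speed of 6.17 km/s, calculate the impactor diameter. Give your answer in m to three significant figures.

d ≈ 870 m

Rearranging for d: d = [D / (1.45 · 6170^0.47 · 0.25^-0.2)]^(1/0.81).
D = 27800 m.
6170^0.47 = 60.46
0.25^-0.2 = 1.320
Denominator = 1.45 × 60.46 × 1.320 = 115.7
D / 115.7 = 27800 / 115.7 = 240.3
d = 240.3^(1/0.81) = 240.3^1.2346 = 869.5 m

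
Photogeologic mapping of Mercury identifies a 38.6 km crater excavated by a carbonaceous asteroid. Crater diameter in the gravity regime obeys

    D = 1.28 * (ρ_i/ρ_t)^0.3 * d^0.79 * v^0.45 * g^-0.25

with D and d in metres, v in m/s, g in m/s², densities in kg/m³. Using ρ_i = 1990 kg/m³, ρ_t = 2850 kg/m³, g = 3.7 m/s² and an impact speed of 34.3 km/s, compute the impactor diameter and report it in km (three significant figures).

Rearranging for d: d = [D / (1.28 · (1990/2850)^0.3 · 34300^0.45 · 3.7^-0.25)]^(1/0.79).
D = 38600 m.
(1990/2850)^0.3 = 0.8978
34300^0.45 = 109.9
3.7^-0.25 = 0.7210
Denominator = 1.28 × 0.8978 × 109.9 × 0.7210 = 91.06
D / 91.06 = 38600 / 91.06 = 423.9
d = 423.9^(1/0.79) = 423.9^1.2658 = 2116 m

d ≈ 2.12 km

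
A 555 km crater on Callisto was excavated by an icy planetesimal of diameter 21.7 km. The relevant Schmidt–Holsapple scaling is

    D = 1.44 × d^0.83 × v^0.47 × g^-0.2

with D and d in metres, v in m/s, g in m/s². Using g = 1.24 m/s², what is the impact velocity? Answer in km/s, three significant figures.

v ≈ 18.5 km/s

Rearranging for v: v = [D / (1.44 · 21700^0.83 · 1.24^-0.2)]^(1/0.47).
D = 555000 m.
21700^0.83 = 3974
1.24^-0.2 = 0.9579
Denominator = 1.44 × 3974 × 0.9579 = 5482
D / 5482 = 555000 / 5482 = 101.2
v = 101.2^(1/0.47) = 101.2^2.1277 = 18468 m/s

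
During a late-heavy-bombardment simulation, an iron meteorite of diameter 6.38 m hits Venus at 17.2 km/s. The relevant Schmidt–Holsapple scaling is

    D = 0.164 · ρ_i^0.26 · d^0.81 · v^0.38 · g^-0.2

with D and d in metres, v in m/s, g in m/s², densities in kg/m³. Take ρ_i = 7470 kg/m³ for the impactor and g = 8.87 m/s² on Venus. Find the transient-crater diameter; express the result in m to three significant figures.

D ≈ 197 m

In SI units: v = 17200 m/s.
ρ_i^0.26 = 7470^0.26 = 10.16
d^0.81 = 6.38^0.81 = 4.486
v^0.38 = 17200^0.38 = 40.69
g^-0.2 = 8.87^-0.2 = 0.6463
D = 0.164 × 10.16 × 4.486 × 40.69 × 0.6463 = 196.6 m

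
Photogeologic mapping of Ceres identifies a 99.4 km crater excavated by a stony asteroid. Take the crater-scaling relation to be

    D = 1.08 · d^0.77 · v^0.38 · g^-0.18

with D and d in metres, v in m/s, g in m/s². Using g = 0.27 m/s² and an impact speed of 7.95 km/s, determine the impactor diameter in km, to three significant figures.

d ≈ 24.5 km

Rearranging for d: d = [D / (1.08 · 7950^0.38 · 0.27^-0.18)]^(1/0.77).
D = 99400 m.
7950^0.38 = 30.35
0.27^-0.18 = 1.266
Denominator = 1.08 × 30.35 × 1.266 = 41.50
D / 41.50 = 99400 / 41.50 = 2395
d = 2395^(1/0.77) = 2395^1.2987 = 24474 m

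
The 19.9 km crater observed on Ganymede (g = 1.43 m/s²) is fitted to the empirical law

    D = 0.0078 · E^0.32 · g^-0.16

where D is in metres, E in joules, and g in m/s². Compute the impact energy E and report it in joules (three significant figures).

Rearranging: E = [D / (0.0078 · g^-0.16)]^(1/0.32).
D = 19900 m.
g^-0.16 = 1.43^-0.16 = 0.9444
D / (0.0078 × 0.9444) = 19900 / (7.366 × 10^-3) = 2.702 × 10^6
E = (2.702 × 10^6)^3.125 = 1.256 × 10^20 J

E ≈ 1.26 × 10^20 J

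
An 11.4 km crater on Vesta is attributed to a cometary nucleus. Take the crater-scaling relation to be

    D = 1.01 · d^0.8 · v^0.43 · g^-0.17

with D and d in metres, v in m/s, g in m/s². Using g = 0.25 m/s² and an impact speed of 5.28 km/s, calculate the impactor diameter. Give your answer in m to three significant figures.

Rearranging for d: d = [D / (1.01 · 5280^0.43 · 0.25^-0.17)]^(1/0.8).
D = 11400 m.
5280^0.43 = 39.88
0.25^-0.17 = 1.266
Denominator = 1.01 × 39.88 × 1.266 = 50.99
D / 50.99 = 11400 / 50.99 = 223.6
d = 223.6^(1/0.8) = 223.6^1.25 = 864.6 m

d ≈ 865 m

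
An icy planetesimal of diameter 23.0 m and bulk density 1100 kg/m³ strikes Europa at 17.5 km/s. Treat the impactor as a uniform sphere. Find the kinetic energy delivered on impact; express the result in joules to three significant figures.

v = 17500 m/s.
Mass m = (π/6) ρ d³ = (π/6) × 1100 × (23)³ = 7.008 × 10^6 kg
E = ½ m v² = 0.5 × 7.008 × 10^6 × (17500)² = 1.073 × 10^15 J

E ≈ 1.07 × 10^15 J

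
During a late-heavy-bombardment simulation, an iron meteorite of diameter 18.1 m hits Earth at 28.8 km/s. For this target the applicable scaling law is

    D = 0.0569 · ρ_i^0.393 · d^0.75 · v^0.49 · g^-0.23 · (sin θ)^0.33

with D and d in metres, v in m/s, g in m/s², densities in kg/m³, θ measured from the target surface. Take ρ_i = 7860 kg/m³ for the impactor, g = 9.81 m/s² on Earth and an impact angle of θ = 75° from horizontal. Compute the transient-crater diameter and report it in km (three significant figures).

D ≈ 1.52 km

In SI units: v = 28800 m/s.
ρ_i^0.393 = 7860^0.393 = 33.95
d^0.75 = 18.1^0.75 = 8.775
v^0.49 = 28800^0.49 = 153.1
g^-0.23 = 9.81^-0.23 = 0.5914
(sin 75°)^0.33 = 0.9659^0.33 = 0.9886
D = 0.0569 × 33.95 × 8.775 × 153.1 × 0.5914 × 0.9886 = 1517 m
   = 1.517 km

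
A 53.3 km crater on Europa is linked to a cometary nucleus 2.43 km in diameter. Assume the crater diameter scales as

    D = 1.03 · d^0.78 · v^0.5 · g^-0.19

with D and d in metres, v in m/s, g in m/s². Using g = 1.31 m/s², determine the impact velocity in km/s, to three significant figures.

v ≈ 15.5 km/s

Rearranging for v: v = [D / (1.03 · 2430^0.78 · 1.31^-0.19)]^(1/0.5).
D = 53300 m.
2430^0.78 = 437.3
1.31^-0.19 = 0.9500
Denominator = 1.03 × 437.3 × 0.9500 = 427.9
D / 427.9 = 53300 / 427.9 = 124.6
v = 124.6^(1/0.5) = 124.6^2 = 15525 m/s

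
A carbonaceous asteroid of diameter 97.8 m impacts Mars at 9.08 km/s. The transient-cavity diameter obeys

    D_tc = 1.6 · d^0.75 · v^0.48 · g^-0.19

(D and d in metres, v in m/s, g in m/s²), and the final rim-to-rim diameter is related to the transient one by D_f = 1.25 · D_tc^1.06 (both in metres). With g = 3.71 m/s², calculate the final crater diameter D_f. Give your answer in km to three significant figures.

v = 9080 m/s.
d^0.75 = 97.8^0.75 = 31.10
v^0.48 = 9080^0.48 = 79.41
g^-0.19 = 3.71^-0.19 = 0.7795
D_tc = 1.6 × 31.10 × 79.41 × 0.7795 = 3080 m
D_f = 1.25 × (3080)^1.06 = 6234 m
     = 6.234 km

D_f ≈ 6.23 km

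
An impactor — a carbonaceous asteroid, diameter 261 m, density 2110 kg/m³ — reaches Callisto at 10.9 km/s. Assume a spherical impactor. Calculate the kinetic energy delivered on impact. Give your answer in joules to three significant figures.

v = 10900 m/s.
Mass m = (π/6) ρ d³ = (π/6) × 2110 × (261)³ = 1.964 × 10^10 kg
E = ½ m v² = 0.5 × 1.964 × 10^10 × (10900)² = 1.167 × 10^18 J

E ≈ 1.17 × 10^18 J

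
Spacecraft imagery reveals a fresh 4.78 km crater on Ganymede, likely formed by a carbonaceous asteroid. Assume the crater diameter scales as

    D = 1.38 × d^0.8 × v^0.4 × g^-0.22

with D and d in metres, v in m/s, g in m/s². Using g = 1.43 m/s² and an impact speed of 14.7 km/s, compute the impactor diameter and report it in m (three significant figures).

d ≈ 242 m

Rearranging for d: d = [D / (1.38 · 14700^0.4 · 1.43^-0.22)]^(1/0.8).
D = 4780 m.
14700^0.4 = 46.44
1.43^-0.22 = 0.9243
Denominator = 1.38 × 46.44 × 0.9243 = 59.24
D / 59.24 = 4780 / 59.24 = 80.69
d = 80.69^(1/0.8) = 80.69^1.25 = 241.8 m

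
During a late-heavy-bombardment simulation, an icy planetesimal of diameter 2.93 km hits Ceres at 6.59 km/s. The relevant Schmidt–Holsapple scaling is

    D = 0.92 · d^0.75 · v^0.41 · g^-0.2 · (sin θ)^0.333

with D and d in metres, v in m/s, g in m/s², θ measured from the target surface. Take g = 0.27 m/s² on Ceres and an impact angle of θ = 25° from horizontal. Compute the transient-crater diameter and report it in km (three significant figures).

D ≈ 13.1 km

In SI units: d = 2930 m, v = 6590 m/s.
d^0.75 = 2930^0.75 = 398.2
v^0.41 = 6590^0.41 = 36.79
g^-0.2 = 0.27^-0.2 = 1.299
(sin 25°)^0.333 = 0.4226^0.333 = 0.7506
D = 0.92 × 398.2 × 36.79 × 1.299 × 0.7506 = 13141 m
   = 13.14 km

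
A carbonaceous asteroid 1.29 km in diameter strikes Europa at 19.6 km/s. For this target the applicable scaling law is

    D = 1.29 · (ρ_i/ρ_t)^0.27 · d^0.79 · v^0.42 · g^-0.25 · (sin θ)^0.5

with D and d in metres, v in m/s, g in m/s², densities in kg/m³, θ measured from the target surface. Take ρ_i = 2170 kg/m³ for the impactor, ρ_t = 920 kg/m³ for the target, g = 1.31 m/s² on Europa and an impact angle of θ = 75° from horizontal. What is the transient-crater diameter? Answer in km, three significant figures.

D ≈ 27.2 km

In SI units: d = 1290 m, v = 19600 m/s.
(ρ_i/ρ_t)^0.27 = (2170/920)^0.27 = 1.261
d^0.79 = 1290^0.79 = 286.7
v^0.42 = 19600^0.42 = 63.50
g^-0.25 = 1.31^-0.25 = 0.9347
(sin 75°)^0.5 = 0.9659^0.5 = 0.9828
D = 1.29 × 1.261 × 286.7 × 63.50 × 0.9347 × 0.9828 = 27205 m
   = 27.20 km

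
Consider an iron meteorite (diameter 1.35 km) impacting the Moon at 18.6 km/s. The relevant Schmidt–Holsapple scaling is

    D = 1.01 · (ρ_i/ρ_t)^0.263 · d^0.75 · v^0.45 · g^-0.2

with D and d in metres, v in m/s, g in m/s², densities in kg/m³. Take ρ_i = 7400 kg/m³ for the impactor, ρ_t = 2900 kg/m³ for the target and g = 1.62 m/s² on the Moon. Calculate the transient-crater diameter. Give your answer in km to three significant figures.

D ≈ 21.8 km

In SI units: d = 1350 m, v = 18600 m/s.
(ρ_i/ρ_t)^0.263 = (7400/2900)^0.263 = 1.279
d^0.75 = 1350^0.75 = 222.7
v^0.45 = 18600^0.45 = 83.42
g^-0.2 = 1.62^-0.2 = 0.9080
D = 1.01 × 1.279 × 222.7 × 83.42 × 0.9080 = 21791 m
   = 21.79 km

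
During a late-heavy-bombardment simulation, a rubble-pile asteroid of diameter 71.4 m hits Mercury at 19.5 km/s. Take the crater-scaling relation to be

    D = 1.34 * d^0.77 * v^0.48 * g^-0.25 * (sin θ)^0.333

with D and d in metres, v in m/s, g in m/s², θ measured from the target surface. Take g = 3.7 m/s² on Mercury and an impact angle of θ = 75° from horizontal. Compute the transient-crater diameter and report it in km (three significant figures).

D ≈ 2.93 km

In SI units: v = 19500 m/s.
d^0.77 = 71.4^0.77 = 26.75
v^0.48 = 19500^0.48 = 114.6
g^-0.25 = 3.7^-0.25 = 0.7210
(sin 75°)^0.333 = 0.9659^0.333 = 0.9885
D = 1.34 × 26.75 × 114.6 × 0.7210 × 0.9885 = 2928 m
   = 2.928 km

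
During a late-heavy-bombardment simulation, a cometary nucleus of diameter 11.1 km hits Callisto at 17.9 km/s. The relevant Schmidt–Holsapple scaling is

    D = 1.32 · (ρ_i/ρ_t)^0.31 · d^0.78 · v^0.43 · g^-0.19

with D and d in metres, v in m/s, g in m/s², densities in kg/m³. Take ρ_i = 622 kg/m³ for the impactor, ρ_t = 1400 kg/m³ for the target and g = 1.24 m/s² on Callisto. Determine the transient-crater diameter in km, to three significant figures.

In SI units: d = 11100 m, v = 17900 m/s.
(ρ_i/ρ_t)^0.31 = (622/1400)^0.31 = 0.7776
d^0.78 = 11100^0.78 = 1430
v^0.43 = 17900^0.43 = 67.41
g^-0.19 = 1.24^-0.19 = 0.9600
D = 1.32 × 0.7776 × 1430 × 67.41 × 0.9600 = 94986 m
   = 94.99 km

D ≈ 95.0 km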